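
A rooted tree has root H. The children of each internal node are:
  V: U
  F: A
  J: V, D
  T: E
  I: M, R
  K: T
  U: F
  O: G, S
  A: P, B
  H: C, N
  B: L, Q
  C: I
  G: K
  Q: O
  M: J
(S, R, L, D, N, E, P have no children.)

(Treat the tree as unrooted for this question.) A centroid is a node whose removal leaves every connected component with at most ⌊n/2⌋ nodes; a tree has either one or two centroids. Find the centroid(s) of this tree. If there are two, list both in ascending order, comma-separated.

A, F

Removing A splits the tree into components of sizes 11, 9, 1; the largest is 11 ≤ ⌊22/2⌋ = 11.
Its neighbour F also leaves a largest component of size 11, so both are centroids.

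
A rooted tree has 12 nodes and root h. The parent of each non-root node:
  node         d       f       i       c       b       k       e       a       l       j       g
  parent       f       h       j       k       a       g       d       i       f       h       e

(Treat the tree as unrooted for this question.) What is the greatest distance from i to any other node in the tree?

8

Distances from i peak at 8, attained at c.
i – j – h – f – d – e – g – k – c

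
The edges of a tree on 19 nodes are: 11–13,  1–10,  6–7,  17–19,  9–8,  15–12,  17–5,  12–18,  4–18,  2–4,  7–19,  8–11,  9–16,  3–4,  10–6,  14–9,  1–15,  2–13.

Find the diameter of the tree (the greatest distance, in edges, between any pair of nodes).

BFS from 14 reaches 5 last, at distance 16; BFS from 5 confirms no node is farther.
Path: 14–9–8–11–13–2–4–18–12–15–1–10–6–7–19–17–5.

16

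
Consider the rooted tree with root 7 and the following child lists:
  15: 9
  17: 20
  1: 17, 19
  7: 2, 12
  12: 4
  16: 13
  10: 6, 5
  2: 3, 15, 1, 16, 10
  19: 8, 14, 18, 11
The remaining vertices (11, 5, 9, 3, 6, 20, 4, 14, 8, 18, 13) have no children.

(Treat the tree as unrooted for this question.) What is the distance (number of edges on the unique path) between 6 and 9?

4

The path is 6 – 10 – 2 – 15 – 9, which has 4 edges.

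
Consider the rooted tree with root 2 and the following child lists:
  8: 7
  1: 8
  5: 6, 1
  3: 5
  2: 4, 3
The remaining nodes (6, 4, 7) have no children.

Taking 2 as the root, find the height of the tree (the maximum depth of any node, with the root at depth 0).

5

The longest root-to-leaf path is 2 → 3 → 5 → 1 → 8 → 7 (5 edges).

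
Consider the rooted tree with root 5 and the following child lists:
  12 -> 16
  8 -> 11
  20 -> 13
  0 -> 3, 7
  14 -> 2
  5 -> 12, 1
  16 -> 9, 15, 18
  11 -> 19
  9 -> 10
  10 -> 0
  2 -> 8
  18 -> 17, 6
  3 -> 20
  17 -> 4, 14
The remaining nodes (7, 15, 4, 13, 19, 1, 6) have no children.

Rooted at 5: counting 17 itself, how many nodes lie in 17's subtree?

The subtree rooted at 17 contains: 17, 4, 14, 2, 8, 11, 19 — 7 nodes.

7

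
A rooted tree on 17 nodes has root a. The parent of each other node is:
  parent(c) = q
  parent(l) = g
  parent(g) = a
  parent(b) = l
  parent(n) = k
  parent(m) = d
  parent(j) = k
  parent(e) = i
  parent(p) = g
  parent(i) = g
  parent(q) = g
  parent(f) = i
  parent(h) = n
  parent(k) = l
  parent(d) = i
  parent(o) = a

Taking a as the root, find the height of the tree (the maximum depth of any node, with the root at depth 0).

h sits deepest: a – g – l – k – n – h — 5 edges from the root.

5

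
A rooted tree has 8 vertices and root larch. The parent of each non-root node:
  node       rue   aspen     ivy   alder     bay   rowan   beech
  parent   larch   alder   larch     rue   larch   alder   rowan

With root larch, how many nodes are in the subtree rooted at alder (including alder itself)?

4

alder's subtree: {alder, aspen, rowan, beech}, size 4.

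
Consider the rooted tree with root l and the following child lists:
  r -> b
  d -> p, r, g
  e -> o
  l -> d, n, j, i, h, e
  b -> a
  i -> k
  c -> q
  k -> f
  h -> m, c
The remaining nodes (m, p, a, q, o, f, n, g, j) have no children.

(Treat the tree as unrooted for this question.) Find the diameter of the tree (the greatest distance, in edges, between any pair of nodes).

7

Starting from a, a farthest node is q at distance 7.
One longest path: a-b-r-d-l-h-c-q.
So the diameter is 7.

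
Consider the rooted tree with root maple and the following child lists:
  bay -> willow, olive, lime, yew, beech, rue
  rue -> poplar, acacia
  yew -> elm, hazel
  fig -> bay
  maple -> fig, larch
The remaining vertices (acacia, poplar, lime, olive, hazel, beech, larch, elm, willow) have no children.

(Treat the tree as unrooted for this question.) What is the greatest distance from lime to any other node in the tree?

4

The node farthest from lime is larch, via lime-bay-fig-maple-larch — 4 edges.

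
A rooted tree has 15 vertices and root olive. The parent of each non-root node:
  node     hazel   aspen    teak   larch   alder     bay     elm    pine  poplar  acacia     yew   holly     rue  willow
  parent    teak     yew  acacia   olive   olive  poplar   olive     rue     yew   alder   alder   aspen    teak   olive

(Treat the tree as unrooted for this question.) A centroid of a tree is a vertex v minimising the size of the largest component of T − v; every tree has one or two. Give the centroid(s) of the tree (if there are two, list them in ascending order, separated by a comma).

alder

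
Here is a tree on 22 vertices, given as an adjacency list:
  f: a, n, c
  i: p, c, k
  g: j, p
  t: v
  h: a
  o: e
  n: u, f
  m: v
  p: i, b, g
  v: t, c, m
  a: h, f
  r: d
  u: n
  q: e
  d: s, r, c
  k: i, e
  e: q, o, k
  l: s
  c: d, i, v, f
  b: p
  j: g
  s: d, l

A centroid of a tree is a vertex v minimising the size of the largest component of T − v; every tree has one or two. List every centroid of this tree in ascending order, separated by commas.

If c is removed the pieces have sizes 9, 5, 4, 3, all ≤ ⌊22/2⌋ = 11.
No neighbour of c does as well, so c is the unique centroid.

c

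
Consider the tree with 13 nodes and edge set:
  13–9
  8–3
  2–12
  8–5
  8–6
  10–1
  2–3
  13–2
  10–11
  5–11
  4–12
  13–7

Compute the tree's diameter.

Starting from 1, a farthest node is 7 at distance 8.
One longest path: 1 - 10 - 11 - 5 - 8 - 3 - 2 - 13 - 7.
So the diameter is 8.

8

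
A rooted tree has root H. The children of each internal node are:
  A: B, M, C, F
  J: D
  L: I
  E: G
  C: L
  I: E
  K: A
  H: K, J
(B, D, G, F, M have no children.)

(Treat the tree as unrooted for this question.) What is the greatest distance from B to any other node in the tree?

A farthest node from B is G.
The path B-A-C-L-I-E-G has 6 edges.

6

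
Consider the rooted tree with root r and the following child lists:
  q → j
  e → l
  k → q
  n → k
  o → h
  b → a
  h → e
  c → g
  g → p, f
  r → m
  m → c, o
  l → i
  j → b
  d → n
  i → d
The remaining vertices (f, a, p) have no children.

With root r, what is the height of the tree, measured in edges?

a sits deepest: r-m-o-h-e-l-i-d-n-k-q-j-b-a — 13 edges from the root.

13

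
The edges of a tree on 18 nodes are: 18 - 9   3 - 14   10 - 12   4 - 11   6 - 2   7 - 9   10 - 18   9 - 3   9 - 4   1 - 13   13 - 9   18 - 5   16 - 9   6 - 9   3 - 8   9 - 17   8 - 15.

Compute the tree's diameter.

6

A longest path is 12–10–18–9–3–8–15, with 6 edges.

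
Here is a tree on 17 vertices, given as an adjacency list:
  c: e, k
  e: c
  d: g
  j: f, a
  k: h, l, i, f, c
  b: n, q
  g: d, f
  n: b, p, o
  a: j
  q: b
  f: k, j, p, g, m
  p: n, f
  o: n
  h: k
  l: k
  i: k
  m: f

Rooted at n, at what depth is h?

4

n – p – f – k – h — 4 edges.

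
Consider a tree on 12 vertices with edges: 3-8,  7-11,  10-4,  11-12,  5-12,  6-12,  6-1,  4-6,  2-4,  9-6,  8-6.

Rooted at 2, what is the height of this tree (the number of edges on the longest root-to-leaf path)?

5

A deepest node is 7, reached by 2–4–6–12–11–7.
That path has 5 edges, so the height is 5.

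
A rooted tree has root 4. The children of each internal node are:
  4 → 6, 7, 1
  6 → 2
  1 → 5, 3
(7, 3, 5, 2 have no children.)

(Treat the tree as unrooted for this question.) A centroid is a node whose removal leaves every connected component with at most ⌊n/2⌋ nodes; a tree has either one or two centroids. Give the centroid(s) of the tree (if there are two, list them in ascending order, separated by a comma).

Delete 4: the remaining components have sizes 3, 2, 1. Max 3 ≤ 3, so 4 is a centroid.
No neighbour of 4 does as well, so 4 is the unique centroid.

4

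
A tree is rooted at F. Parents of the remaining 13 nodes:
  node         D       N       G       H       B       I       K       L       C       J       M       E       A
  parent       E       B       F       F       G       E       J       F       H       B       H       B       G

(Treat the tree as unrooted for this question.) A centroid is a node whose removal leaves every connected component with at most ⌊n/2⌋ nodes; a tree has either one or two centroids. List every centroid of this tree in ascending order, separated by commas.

Removing G splits the tree into components of sizes 7, 5, 1; the largest is 7 ≤ ⌊14/2⌋ = 7.
Its neighbour B also leaves a largest component of size 7, so both are centroids.

B, G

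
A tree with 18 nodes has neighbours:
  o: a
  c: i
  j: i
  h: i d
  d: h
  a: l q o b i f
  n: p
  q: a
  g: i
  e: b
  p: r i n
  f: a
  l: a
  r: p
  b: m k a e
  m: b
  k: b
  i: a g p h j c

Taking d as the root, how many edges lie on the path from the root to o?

4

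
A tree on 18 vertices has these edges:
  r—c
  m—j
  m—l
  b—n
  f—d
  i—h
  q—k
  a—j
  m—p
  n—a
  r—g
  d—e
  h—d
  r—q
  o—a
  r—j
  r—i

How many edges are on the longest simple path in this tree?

Starting from e, a farthest node is b at distance 8.
One longest path: e-d-h-i-r-j-a-n-b.
So the diameter is 8.

8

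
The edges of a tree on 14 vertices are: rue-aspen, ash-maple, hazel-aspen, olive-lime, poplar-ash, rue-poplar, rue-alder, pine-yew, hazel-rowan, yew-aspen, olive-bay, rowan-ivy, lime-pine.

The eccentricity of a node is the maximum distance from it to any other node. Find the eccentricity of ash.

Distances from ash peak at 8, attained at bay.
ash–poplar–rue–aspen–yew–pine–lime–olive–bay

8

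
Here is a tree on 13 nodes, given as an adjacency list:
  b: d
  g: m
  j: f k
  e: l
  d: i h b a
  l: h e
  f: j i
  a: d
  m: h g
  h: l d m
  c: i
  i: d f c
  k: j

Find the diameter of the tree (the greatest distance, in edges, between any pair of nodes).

7

BFS from e reaches k last, at distance 7; BFS from k confirms no node is farther.
Path: e - l - h - d - i - f - j - k.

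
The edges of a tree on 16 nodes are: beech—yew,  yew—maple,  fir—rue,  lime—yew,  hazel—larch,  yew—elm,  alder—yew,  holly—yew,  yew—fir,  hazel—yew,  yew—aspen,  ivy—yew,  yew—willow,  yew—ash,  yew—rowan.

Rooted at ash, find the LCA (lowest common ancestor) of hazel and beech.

yew

hazel's ancestor chain is hazel, yew, ash and beech's is beech, yew, ash; they first meet at yew.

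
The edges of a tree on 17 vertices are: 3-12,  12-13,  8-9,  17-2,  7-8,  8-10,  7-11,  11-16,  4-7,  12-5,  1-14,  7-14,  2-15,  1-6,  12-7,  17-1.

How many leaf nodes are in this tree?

9

Exactly 9 nodes have a single neighbour: 3, 4, 5, 6, 9, 10, 13, 15, 16.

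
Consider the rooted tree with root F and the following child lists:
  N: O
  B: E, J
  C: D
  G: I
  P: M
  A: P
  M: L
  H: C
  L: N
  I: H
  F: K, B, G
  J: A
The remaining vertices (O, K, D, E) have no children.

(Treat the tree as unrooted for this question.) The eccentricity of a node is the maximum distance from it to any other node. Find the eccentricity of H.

Distances from H peak at 11, attained at O.
H – I – G – F – B – J – A – P – M – L – N – O

11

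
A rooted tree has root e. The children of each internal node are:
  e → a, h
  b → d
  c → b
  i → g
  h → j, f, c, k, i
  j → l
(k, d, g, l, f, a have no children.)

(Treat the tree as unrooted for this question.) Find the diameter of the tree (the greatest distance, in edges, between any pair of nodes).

Starting from d, a farthest node is l at distance 5.
One longest path: d-b-c-h-j-l.
So the diameter is 5.

5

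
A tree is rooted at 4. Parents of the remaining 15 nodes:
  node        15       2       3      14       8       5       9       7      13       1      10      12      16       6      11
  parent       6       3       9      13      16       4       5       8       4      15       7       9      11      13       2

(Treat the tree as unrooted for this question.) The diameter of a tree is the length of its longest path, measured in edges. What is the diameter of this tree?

BFS from 10 reaches 1 last, at distance 13; BFS from 1 confirms no node is farther.
Path: 10 - 7 - 8 - 16 - 11 - 2 - 3 - 9 - 5 - 4 - 13 - 6 - 15 - 1.

13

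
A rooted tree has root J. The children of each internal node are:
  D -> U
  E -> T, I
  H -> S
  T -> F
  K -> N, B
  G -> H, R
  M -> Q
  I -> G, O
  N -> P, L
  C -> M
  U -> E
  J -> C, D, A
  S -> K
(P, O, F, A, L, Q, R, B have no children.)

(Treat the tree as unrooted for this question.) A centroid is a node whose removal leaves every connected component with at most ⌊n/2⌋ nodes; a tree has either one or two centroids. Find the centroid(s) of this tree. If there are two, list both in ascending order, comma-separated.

I

Delete I: the remaining components have sizes 10, 9, 1. Max 10 ≤ 10, so I is a centroid.
Every other node leaves some component of size > 10, so the centroid is unique.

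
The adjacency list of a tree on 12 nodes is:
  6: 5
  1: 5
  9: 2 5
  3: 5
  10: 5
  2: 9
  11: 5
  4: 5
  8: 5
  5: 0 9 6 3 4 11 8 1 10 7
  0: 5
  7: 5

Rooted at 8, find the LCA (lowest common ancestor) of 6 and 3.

5

Path 6→root: 6 5 8; path 3→root: 3 5 8.
First common node: 5.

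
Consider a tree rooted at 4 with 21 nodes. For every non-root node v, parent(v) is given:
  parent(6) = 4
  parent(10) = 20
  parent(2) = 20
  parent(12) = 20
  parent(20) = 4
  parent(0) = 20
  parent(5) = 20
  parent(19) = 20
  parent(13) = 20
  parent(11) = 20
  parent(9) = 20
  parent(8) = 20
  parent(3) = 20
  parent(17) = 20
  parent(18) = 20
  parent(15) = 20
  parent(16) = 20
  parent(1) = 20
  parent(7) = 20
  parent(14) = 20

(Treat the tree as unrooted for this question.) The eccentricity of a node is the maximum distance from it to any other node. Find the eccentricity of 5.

Distances from 5 peak at 3, attained at 6.
5-20-4-6

3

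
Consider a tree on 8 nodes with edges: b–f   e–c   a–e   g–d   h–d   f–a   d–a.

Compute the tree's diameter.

4

BFS from c reaches g last, at distance 4; BFS from g confirms no node is farther.
Path: c - e - a - d - g.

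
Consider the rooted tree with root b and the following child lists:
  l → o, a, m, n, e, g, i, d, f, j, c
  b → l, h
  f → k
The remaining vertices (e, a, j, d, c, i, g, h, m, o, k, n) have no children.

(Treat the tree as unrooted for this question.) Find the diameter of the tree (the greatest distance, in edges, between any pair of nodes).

4

BFS from k reaches h last, at distance 4; BFS from h confirms no node is farther.
Path: k - f - l - b - h.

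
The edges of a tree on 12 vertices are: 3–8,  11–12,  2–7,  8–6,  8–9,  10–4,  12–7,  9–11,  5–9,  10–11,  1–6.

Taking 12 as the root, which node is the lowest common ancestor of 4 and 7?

4's ancestor chain is 4, 10, 11, 12 and 7's is 7, 12; they first meet at 12.

12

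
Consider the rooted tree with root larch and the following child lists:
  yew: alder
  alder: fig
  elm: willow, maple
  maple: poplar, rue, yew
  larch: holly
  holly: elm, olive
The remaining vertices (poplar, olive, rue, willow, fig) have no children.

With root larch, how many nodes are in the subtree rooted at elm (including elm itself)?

elm's subtree: {elm, maple, willow, poplar, yew, rue, alder, fig}, size 8.

8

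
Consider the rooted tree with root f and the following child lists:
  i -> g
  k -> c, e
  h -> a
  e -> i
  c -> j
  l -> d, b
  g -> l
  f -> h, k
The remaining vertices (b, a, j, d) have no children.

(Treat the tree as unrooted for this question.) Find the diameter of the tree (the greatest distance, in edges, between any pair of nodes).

8

A longest path is b–l–g–i–e–k–f–h–a, with 8 edges.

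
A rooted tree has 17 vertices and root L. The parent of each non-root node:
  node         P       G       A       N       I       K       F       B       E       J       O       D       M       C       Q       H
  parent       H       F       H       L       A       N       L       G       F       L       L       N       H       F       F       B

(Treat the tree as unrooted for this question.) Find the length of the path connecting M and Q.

5

Walking from M: M - H - B - G - F - Q. Length 5.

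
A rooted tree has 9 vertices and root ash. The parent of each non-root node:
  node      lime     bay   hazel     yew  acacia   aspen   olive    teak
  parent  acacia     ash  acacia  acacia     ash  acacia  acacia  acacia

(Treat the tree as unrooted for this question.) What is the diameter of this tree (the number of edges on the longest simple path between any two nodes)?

BFS from bay reaches lime last, at distance 3; BFS from lime confirms no node is farther.
Path: bay–ash–acacia–lime.

3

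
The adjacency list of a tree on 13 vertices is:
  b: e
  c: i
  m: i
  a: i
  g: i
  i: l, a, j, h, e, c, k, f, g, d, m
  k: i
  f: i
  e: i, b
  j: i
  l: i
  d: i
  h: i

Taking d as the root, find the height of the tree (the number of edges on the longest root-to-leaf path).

3

The longest root-to-leaf path is d–i–e–b (3 edges).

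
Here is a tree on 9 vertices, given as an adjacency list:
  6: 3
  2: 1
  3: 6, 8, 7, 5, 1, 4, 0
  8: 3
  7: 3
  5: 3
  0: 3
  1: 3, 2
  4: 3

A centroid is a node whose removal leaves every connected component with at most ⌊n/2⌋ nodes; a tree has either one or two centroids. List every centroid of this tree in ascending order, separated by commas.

3

If 3 is removed the pieces have sizes 2, 1, 1, 1, 1, 1, 1, all ≤ ⌊9/2⌋ = 4.
Every other node leaves some component of size > 4, so the centroid is unique.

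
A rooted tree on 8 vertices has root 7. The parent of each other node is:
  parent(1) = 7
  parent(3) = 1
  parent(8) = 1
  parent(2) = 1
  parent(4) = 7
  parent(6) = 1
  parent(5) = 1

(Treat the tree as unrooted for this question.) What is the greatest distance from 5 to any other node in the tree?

3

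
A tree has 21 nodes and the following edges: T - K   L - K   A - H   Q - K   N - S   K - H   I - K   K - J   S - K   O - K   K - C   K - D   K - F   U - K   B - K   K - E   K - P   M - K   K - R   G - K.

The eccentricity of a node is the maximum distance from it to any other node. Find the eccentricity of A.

4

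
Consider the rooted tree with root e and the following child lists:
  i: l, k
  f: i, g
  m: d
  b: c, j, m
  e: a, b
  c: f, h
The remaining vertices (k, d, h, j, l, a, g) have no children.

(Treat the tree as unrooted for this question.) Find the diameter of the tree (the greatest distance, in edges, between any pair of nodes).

6

A longest path is d - m - b - c - f - i - l, with 6 edges.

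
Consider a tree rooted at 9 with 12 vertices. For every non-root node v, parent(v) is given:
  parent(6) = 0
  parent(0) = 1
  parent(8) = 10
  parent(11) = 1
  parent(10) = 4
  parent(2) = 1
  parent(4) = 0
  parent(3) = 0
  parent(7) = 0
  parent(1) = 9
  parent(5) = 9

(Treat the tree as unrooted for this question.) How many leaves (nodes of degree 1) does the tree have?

Exactly 7 nodes have a single neighbour: 2, 3, 5, 6, 7, 8, 11.

7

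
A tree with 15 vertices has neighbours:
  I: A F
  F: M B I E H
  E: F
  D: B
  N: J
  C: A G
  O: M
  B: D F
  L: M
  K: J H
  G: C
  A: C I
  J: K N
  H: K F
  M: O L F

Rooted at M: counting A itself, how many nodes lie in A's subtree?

Descendants of A (including itself): A, C, G. That's 3.

3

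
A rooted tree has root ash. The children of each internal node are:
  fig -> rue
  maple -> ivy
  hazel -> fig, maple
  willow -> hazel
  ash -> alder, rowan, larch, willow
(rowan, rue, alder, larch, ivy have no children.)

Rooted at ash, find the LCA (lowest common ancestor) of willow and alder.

ash

willow's ancestor chain is willow, ash and alder's is alder, ash; they first meet at ash.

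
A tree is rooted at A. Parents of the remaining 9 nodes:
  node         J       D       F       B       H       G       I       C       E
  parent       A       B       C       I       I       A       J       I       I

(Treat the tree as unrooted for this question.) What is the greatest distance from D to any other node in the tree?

Distances from D peak at 5, attained at G.
D–B–I–J–A–G

5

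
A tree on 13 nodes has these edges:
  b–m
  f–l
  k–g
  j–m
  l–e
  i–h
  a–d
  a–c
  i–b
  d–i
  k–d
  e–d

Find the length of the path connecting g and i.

Walking from g: g – k – d – i. Length 3.

3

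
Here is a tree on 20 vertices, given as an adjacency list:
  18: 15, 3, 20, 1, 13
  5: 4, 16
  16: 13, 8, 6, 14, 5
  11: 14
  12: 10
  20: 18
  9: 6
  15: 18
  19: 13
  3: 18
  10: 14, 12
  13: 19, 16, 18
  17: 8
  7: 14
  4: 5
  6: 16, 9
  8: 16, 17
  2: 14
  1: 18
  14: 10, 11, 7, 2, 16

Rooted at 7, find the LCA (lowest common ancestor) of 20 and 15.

18

20's ancestor chain is 20, 18, 13, 16, 14, 7 and 15's is 15, 18, 13, 16, 14, 7; they first meet at 18.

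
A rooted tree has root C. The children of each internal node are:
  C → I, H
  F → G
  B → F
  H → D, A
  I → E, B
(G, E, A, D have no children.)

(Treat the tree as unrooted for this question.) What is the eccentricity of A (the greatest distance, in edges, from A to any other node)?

A farthest node from A is G.
The path A–H–C–I–B–F–G has 6 edges.

6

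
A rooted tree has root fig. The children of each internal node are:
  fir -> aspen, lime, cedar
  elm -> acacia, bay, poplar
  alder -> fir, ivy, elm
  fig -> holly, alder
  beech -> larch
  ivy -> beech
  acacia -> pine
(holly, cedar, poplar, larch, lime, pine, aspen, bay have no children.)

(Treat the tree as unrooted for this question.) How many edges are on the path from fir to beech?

fir – alder – ivy – beech: 3 edges.

3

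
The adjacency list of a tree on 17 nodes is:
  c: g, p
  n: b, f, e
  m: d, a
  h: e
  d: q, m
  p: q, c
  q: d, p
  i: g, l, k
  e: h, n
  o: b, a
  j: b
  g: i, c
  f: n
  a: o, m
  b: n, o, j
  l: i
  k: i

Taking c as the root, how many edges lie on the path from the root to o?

c → p → q → d → m → a → o — 6 edges.

6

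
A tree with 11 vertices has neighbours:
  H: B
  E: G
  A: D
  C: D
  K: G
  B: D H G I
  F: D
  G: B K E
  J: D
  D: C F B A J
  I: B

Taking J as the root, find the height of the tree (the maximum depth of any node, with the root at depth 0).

K sits deepest: J → D → B → G → K — 4 edges from the root.

4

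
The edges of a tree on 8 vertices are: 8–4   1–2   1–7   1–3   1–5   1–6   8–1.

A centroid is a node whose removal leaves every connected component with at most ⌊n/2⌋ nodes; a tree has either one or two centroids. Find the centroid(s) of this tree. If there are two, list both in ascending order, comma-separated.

Delete 1: the remaining components have sizes 2, 1, 1, 1, 1, 1. Max 2 ≤ 4, so 1 is a centroid.
No neighbour of 1 does as well, so 1 is the unique centroid.

1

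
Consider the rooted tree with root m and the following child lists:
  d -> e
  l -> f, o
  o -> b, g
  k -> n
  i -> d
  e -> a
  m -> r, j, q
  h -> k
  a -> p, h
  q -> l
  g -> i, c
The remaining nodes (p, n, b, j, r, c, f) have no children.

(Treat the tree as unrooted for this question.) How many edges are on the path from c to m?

Walking from c: c–g–o–l–q–m. Length 5.

5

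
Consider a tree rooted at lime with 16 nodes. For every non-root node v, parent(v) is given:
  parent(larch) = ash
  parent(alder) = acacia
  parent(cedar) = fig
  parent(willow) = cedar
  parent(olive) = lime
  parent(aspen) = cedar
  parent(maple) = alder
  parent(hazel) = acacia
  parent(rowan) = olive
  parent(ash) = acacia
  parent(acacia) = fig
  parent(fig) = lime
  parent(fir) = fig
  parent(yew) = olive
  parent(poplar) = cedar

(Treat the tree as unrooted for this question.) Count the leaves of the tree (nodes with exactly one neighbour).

Degree-1 nodes: aspen, fir, hazel, larch, maple, poplar, rowan, willow, yew — 9 of them.

9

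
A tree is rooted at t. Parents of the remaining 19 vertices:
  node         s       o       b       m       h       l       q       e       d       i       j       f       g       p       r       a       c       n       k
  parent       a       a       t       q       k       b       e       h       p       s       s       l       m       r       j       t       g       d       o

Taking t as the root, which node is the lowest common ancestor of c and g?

g

c's ancestor chain is c, g, m, q, e, h, k, o, a, t and g's is g, m, q, e, h, k, o, a, t; they first meet at g.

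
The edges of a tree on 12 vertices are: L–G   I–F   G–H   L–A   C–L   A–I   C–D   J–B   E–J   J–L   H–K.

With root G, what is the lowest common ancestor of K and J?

Ancestors of K (toward the root): K, H, G.
Ancestors of J: J, L, G.
The deepest node appearing in both lists is G.

G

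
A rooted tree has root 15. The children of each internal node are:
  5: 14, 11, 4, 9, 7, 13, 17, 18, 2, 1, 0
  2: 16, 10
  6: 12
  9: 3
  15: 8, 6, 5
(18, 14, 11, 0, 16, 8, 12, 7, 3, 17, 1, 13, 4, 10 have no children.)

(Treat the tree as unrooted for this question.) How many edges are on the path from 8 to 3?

4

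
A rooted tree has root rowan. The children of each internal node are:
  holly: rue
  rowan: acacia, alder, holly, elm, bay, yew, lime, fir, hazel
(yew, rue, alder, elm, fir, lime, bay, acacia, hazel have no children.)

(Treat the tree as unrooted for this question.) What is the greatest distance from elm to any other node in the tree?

A farthest node from elm is rue.
The path elm – rowan – holly – rue has 3 edges.

3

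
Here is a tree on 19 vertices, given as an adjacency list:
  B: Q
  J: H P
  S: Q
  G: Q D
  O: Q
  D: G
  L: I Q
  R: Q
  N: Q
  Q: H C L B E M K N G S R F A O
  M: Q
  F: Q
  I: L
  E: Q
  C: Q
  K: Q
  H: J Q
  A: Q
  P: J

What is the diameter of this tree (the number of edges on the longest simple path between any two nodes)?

5

A longest path is P - J - H - Q - G - D, with 5 edges.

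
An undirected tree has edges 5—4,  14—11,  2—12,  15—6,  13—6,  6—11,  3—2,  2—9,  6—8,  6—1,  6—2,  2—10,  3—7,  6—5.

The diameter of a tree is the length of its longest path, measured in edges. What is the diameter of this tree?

5

A longest path is 7-3-2-6-5-4, with 5 edges.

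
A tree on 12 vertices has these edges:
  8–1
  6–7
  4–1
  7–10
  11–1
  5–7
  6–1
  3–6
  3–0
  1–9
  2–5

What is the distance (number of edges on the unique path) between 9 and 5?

Walking from 9: 9 - 1 - 6 - 7 - 5. Length 4.

4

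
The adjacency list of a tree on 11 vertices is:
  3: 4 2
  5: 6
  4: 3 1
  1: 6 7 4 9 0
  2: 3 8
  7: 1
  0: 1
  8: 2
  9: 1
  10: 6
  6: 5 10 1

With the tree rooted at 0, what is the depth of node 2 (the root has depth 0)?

Climbing from 2 to the root: 2 – 3 – 4 – 1 – 0. That's 4 steps.

4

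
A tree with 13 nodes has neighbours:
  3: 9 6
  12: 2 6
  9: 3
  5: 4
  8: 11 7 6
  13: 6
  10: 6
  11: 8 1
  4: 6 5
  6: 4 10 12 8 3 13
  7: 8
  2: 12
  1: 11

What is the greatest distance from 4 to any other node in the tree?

4

The node farthest from 4 is 1, via 4–6–8–11–1 — 4 edges.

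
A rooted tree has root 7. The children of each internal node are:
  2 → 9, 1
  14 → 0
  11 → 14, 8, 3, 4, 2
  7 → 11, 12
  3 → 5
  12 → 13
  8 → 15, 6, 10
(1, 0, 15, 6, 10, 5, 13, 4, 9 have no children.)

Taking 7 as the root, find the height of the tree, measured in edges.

3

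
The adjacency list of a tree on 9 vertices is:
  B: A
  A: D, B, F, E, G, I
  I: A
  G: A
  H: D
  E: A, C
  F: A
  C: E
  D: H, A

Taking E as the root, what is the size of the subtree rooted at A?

The subtree rooted at A contains: A, D, I, G, F, B, H — 7 nodes.

7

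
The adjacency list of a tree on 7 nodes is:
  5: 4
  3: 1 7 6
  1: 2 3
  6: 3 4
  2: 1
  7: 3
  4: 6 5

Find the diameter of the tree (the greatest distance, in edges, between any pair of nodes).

5

BFS from 5 reaches 2 last, at distance 5; BFS from 2 confirms no node is farther.
Path: 5 – 4 – 6 – 3 – 1 – 2.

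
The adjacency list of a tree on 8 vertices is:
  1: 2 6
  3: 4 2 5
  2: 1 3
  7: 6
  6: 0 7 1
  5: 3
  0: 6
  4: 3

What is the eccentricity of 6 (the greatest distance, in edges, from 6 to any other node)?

The node farthest from 6 is 4 (5 also at distance 4), via 6 – 1 – 2 – 3 – 4 — 4 edges.

4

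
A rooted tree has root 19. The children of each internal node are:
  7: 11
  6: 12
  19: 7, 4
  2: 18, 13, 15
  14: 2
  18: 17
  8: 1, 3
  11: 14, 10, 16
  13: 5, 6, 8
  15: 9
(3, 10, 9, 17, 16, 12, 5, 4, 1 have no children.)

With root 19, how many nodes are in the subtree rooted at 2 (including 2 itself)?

The subtree rooted at 2 contains: 2, 13, 15, 18, 8, 6, 5, 9, 17, 3, 1, 12 — 12 nodes.

12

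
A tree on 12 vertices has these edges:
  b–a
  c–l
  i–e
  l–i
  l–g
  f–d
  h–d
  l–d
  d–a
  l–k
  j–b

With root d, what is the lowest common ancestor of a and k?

a's ancestor chain is a, d and k's is k, l, d; they first meet at d.

d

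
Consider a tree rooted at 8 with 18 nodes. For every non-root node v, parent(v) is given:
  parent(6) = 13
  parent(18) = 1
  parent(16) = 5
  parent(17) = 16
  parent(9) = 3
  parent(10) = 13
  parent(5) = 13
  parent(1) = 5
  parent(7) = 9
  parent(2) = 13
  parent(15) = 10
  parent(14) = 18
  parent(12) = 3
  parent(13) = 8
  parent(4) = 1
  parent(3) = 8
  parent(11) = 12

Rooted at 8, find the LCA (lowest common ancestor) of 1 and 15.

Path 1→root: 1 5 13 8; path 15→root: 15 10 13 8.
First common node: 13.

13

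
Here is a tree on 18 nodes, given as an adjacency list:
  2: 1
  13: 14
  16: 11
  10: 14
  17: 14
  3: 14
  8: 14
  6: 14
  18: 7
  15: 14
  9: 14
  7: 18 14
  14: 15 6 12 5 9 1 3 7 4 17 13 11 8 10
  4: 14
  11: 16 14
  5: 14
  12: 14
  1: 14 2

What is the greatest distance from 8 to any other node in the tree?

3

Distances from 8 peak at 3, attained at 16 (18, 2 also at distance 3).
8–14–11–16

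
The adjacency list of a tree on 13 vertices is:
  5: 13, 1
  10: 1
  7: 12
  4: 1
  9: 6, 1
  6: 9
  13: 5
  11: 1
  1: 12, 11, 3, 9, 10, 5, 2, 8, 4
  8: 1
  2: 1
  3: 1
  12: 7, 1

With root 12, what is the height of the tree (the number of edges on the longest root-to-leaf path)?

3

The longest root-to-leaf path is 12–1–9–6 (3 edges).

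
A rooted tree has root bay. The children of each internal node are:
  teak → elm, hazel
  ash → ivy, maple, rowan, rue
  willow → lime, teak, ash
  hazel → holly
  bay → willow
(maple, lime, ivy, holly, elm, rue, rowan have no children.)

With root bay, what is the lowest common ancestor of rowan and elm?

willow

rowan's ancestor chain is rowan, ash, willow, bay and elm's is elm, teak, willow, bay; they first meet at willow.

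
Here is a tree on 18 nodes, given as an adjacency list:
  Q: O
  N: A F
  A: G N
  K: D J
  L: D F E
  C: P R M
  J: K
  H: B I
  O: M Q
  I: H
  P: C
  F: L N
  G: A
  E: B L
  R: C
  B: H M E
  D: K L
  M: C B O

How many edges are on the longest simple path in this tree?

A longest path is G-A-N-F-L-E-B-M-C-R, with 9 edges.

9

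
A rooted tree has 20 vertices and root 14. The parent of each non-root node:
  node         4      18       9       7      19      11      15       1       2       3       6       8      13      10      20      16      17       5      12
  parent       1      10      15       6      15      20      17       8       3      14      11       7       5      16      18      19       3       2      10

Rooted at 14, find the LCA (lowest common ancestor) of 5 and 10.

3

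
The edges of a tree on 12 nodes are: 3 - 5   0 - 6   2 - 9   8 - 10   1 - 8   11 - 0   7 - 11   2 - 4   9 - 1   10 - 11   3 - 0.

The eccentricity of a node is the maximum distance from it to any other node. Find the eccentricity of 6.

8

The node farthest from 6 is 4, via 6-0-11-10-8-1-9-2-4 — 8 edges.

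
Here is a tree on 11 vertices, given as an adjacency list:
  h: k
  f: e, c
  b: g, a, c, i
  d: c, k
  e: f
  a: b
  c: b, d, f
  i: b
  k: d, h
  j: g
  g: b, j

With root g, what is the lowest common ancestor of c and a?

Ancestors of c (toward the root): c, b, g.
Ancestors of a: a, b, g.
The deepest node appearing in both lists is b.

b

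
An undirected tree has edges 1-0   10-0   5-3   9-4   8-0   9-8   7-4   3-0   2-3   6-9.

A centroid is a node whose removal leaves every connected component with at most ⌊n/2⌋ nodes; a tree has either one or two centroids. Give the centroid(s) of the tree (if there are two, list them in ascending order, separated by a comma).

0

Delete 0: the remaining components have sizes 5, 3, 1, 1. Max 5 ≤ 5, so 0 is a centroid.
Every other node leaves some component of size > 5, so the centroid is unique.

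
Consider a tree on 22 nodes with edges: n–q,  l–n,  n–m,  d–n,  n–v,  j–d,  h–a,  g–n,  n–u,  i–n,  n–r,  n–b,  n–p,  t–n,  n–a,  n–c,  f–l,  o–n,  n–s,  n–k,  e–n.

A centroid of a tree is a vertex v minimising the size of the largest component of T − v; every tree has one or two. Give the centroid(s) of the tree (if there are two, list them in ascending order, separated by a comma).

n

Delete n: the remaining components have sizes 2, 2, 2, 1, 1, 1, 1, 1, 1, 1, 1, 1, 1, 1, 1, 1, 1, 1. Max 2 ≤ 11, so n is a centroid.
No neighbour of n does as well, so n is the unique centroid.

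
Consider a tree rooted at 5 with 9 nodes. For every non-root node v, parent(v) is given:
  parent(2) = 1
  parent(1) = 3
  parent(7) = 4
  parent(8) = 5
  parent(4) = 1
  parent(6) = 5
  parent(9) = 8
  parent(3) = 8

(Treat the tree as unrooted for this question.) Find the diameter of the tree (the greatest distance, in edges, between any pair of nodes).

6

Starting from 6, a farthest node is 7 at distance 6.
One longest path: 6 – 5 – 8 – 3 – 1 – 4 – 7.
So the diameter is 6.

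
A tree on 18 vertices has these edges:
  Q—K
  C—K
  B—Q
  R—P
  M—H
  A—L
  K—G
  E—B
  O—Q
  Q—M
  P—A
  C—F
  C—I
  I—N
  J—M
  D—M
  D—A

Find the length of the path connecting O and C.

3

The path is O – Q – K – C, which has 3 edges.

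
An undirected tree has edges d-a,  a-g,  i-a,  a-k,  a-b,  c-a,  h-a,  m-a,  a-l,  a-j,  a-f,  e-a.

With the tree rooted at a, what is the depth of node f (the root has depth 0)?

1

a – f — 1 edges.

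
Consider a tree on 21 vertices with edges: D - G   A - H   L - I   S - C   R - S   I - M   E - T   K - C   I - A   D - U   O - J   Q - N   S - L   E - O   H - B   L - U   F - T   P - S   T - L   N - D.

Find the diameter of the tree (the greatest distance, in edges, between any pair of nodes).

Starting from B, a farthest node is J at distance 8.
One longest path: B-H-A-I-L-T-E-O-J.
So the diameter is 8.

8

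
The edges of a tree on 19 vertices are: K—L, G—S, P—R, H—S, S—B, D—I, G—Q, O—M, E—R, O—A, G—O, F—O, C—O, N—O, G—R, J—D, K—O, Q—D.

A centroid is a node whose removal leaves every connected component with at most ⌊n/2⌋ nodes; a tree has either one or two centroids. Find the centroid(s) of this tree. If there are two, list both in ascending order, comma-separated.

Delete G: the remaining components have sizes 8, 4, 3, 3. Max 8 ≤ 9, so G is a centroid.
No neighbour of G does as well, so G is the unique centroid.

G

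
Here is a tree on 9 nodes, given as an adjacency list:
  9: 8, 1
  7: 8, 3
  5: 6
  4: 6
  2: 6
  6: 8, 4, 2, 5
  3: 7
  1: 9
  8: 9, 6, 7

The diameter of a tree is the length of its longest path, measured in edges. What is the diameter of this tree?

4

BFS from 2 reaches 1 last, at distance 4; BFS from 1 confirms no node is farther.
Path: 2–6–8–9–1.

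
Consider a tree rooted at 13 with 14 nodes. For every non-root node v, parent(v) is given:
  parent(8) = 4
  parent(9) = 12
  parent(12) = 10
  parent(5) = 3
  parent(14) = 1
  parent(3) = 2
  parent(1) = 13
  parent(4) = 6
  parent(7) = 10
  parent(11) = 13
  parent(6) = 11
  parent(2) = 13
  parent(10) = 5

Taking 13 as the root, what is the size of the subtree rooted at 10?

4

10's subtree: {10, 12, 7, 9}, size 4.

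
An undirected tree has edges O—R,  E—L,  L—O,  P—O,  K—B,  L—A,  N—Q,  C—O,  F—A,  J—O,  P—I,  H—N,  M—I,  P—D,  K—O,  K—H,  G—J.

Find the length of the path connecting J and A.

3

Walking from J: J – O – L – A. Length 3.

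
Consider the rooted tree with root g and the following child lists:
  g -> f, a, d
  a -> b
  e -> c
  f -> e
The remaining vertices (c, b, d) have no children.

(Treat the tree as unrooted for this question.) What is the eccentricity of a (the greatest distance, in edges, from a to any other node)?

4

Distances from a peak at 4, attained at c.
a–g–f–e–c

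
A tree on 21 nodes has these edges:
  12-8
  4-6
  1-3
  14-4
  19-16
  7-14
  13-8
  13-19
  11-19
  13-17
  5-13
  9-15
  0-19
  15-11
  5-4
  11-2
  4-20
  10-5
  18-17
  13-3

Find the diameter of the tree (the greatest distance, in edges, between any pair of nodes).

Starting from 7, a farthest node is 9 at distance 8.
One longest path: 7 - 14 - 4 - 5 - 13 - 19 - 11 - 15 - 9.
So the diameter is 8.

8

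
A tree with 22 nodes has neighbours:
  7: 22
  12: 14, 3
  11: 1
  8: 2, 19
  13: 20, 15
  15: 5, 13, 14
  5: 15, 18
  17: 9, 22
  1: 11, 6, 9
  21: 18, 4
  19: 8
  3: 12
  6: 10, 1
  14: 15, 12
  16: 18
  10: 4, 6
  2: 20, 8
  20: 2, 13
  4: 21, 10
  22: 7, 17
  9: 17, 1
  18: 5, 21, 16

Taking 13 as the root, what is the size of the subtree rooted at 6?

7

6's subtree: {6, 1, 11, 9, 17, 22, 7}, size 7.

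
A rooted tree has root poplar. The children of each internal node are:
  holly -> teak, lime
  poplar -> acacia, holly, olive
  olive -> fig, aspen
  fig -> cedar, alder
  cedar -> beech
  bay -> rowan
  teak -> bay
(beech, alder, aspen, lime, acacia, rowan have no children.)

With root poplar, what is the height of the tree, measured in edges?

4

rowan sits deepest: poplar–holly–teak–bay–rowan — 4 edges from the root.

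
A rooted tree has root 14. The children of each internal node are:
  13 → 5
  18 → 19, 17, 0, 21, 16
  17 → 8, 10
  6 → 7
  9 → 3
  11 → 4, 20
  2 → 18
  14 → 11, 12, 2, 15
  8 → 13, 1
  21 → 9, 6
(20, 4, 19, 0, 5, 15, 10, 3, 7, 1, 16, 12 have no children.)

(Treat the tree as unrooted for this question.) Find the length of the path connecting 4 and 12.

The path is 4–11–14–12, which has 3 edges.

3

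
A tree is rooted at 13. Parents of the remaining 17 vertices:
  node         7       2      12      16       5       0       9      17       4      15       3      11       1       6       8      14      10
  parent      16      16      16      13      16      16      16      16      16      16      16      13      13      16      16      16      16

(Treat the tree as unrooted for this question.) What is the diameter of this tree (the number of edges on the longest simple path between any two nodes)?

Starting from 1, a farthest node is 15 at distance 3.
One longest path: 1-13-16-15.
So the diameter is 3.

3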